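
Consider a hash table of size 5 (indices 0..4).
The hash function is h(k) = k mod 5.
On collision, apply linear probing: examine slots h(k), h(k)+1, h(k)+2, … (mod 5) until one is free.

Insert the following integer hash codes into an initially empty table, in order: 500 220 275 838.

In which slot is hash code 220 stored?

Insert 500: h=0, slot 0 empty => index 0.
Insert 220: h=0, slot 0 occupied => index 1.
Insert 275: h=0, slots 0,1 occupied => index 2.
Insert 838: h=3, slot 3 empty => index 3.
Table: [500, 220, 275, 838, _]

1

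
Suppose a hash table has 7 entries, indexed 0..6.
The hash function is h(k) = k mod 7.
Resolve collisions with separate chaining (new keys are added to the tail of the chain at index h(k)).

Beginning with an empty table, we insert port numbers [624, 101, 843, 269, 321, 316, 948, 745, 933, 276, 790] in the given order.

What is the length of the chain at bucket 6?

2

624 → bucket 1
101 → bucket 3
843 → bucket 3 (collision)
269 → bucket 3 (collision)
321 → bucket 6
316 → bucket 1 (collision)
948 → bucket 3 (collision)
745 → bucket 3 (collision)
933 → bucket 2
276 → bucket 3 (collision)
790 → bucket 6 (collision)
Final buckets:
0: .
1: 624 -> 316
2: 933
3: 101 -> 843 -> 269 -> 948 -> 745 -> 276
4: .
5: .
6: 321 -> 790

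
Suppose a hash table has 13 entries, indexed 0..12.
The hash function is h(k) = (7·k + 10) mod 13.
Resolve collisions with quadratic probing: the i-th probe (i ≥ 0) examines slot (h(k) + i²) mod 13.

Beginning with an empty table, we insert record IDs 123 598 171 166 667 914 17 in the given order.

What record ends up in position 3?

914

123 hashes to 0; slot 0 is free -> place at 0.
598 hashes to 10; slot 10 is free -> place at 10.
171 hashes to 11; slot 11 is free -> place at 11.
166 hashes to 2; slot 2 is free -> place at 2.
667 hashes to 12; slot 12 is free -> place at 12.
914 hashes to 12; 12,0 taken -> place at 3.
17 hashes to 12; 12,0,3 taken -> place at 8.
Table: [123, —, 166, 914, —, —, —, —, 17, —, 598, 171, 667]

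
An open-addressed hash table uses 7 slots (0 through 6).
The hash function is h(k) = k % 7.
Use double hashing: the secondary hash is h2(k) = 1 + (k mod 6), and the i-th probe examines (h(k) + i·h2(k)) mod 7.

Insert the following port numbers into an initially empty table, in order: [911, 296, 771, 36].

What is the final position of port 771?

5

Insert 911: h=1, slot 1 empty -> index 1.
Insert 296: h=2, slot 2 empty -> index 2.
Insert 771: h=1, h2=4, slot 1 occupied -> index 5.
Insert 36: h=1, h2=1, slots 1,2 occupied -> index 3.
Table: [_, 911, 296, 36, _, 771, _]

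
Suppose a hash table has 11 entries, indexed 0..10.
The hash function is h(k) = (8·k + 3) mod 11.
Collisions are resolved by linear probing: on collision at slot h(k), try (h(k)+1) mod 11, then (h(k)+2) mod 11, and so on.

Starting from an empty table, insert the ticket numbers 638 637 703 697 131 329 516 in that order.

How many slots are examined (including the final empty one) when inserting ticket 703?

638 hashes to 3; slot 3 is free -> place at 3.
637 hashes to 6; slot 6 is free -> place at 6.
703 hashes to 6; 6 taken -> place at 7.
697 hashes to 2; slot 2 is free -> place at 2.
131 hashes to 6; 6,7 taken -> place at 8.
329 hashes to 6; 6,7,8 taken -> place at 9.
516 hashes to 6; 6,7,8,9 taken -> place at 10.
Table: [-, -, 697, 638, -, -, 637, 703, 131, 329, 516]

2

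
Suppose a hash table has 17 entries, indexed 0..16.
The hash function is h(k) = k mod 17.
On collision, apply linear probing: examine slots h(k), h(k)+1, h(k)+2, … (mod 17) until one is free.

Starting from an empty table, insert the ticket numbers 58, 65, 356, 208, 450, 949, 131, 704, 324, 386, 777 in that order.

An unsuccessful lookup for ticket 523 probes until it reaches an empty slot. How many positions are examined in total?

58 hashes to 7; slot 7 is free → place at 7.
65 hashes to 14; slot 14 is free → place at 14.
356 hashes to 16; slot 16 is free → place at 16.
208 hashes to 4; slot 4 is free → place at 4.
450 hashes to 8; slot 8 is free → place at 8.
949 hashes to 14; 14 taken → place at 15.
131 hashes to 12; slot 12 is free → place at 12.
704 hashes to 7; 7,8 taken → place at 9.
324 hashes to 1; slot 1 is free → place at 1.
386 hashes to 12; 12 taken → place at 13.
777 hashes to 12; 12,13,14,15,16 taken → place at 0.
Table: [777, 324, ∅, ∅, 208, ∅, ∅, 58, 450, 704, ∅, ∅, 131, 386, 65, 949, 356]
Lookup 523: h=13, probe 13,14,15,16,0,1,2 → slot 2 empty, not found.

7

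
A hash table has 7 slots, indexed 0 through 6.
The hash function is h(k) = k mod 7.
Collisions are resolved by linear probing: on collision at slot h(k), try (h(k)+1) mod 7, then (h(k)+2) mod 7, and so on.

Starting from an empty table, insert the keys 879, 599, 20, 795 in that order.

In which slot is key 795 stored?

0

879: h=4 -> slot 4
599: h=4, probe 4,5 -> slot 5
20: h=6 -> slot 6
795: h=4, probe 4,5,6,0 -> slot 0
Table: [795, ∅, ∅, ∅, 879, 599, 20]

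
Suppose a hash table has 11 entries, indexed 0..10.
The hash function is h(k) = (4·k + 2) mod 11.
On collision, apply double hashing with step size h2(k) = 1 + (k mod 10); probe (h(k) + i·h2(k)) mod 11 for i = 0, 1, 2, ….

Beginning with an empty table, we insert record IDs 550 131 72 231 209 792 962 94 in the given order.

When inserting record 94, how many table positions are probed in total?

Insert 550: h=2, slot 2 empty → index 2.
Insert 131: h=9, slot 9 empty → index 9.
Insert 72: h=4, slot 4 empty → index 4.
Insert 231: h=2, h2=2, slots 2,4 occupied → index 6.
Insert 209: h=2, h2=10, slot 2 occupied → index 1.
Insert 792: h=2, h2=3, slot 2 occupied → index 5.
Insert 962: h=0, slot 0 empty → index 0.
Insert 94: h=4, h2=5, slots 4,9 occupied → index 3.
Table: [962, 209, 550, 94, 72, 792, 231, _, _, 131, _]

3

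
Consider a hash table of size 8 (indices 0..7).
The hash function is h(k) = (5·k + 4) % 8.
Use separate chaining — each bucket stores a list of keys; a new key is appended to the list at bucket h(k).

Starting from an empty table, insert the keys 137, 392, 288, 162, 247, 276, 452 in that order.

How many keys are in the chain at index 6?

137 → bucket 1
392 → bucket 4
288 → bucket 4 (collision)
162 → bucket 6
247 → bucket 7
276 → bucket 0
452 → bucket 0 (collision)
Final buckets:
0: 276 -> 452
1: 137
2: _
3: _
4: 392 -> 288
5: _
6: 162
7: 247

1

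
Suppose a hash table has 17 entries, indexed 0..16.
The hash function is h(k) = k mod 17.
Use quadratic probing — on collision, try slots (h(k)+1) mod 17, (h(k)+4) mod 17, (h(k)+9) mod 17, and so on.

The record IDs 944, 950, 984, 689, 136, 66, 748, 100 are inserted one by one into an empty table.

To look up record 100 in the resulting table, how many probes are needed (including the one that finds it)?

4

944 hashes to 9; slot 9 is free => place at 9.
950 hashes to 15; slot 15 is free => place at 15.
984 hashes to 15; 15 taken => place at 16.
689 hashes to 9; 9 taken => place at 10.
136 hashes to 0; slot 0 is free => place at 0.
66 hashes to 15; 15,16 taken => place at 2.
748 hashes to 0; 0 taken => place at 1.
100 hashes to 15; 15,16,2 taken => place at 7.
Table: [136, 748, 66, ∅, ∅, ∅, ∅, 100, ∅, 944, 689, ∅, ∅, ∅, ∅, 950, 984]
Lookup 100: h=15, probe 15,16,2,7 → found at 7.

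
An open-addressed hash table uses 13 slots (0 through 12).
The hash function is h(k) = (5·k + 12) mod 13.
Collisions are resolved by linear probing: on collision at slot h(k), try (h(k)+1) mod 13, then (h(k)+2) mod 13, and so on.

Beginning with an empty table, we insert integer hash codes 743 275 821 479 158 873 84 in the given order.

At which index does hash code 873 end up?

0

Insert 743: h=9, slot 9 empty → index 9.
Insert 275: h=9, slot 9 occupied → index 10.
Insert 821: h=9, slots 9,10 occupied → index 11.
Insert 479: h=2, slot 2 empty → index 2.
Insert 158: h=9, slots 9,10,11 occupied → index 12.
Insert 873: h=9, slots 9,10,11,12 occupied → index 0.
Insert 84: h=3, slot 3 empty → index 3.
Table: [873, ., 479, 84, ., ., ., ., ., 743, 275, 821, 158]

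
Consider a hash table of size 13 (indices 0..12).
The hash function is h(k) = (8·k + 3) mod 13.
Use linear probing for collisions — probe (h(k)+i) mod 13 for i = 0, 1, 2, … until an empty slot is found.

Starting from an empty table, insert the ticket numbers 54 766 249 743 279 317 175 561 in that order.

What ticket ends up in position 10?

561

Insert 54: h=6, slot 6 empty => index 6.
Insert 766: h=8, slot 8 empty => index 8.
Insert 249: h=6, slot 6 occupied => index 7.
Insert 743: h=6, slots 6,7,8 occupied => index 9.
Insert 279: h=12, slot 12 empty => index 12.
Insert 317: h=4, slot 4 empty => index 4.
Insert 175: h=12, slot 12 occupied => index 0.
Insert 561: h=6, slots 6,7,8,9 occupied => index 10.
Table: [175, _, _, _, 317, _, 54, 249, 766, 743, 561, _, 279]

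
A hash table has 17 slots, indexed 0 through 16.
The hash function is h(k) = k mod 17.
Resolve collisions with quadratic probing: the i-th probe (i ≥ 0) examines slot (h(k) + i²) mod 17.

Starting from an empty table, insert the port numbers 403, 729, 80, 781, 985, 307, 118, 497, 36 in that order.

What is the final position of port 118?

3

403 hashes to 12; slot 12 is free → place at 12.
729 hashes to 15; slot 15 is free → place at 15.
80 hashes to 12; 12 taken → place at 13.
781 hashes to 16; slot 16 is free → place at 16.
985 hashes to 16; 16 taken → place at 0.
307 hashes to 1; slot 1 is free → place at 1.
118 hashes to 16; 16,0 taken → place at 3.
497 hashes to 4; slot 4 is free → place at 4.
36 hashes to 2; slot 2 is free → place at 2.
Table: [985, 307, 36, 118, 497, -, -, -, -, -, -, -, 403, 80, -, 729, 781]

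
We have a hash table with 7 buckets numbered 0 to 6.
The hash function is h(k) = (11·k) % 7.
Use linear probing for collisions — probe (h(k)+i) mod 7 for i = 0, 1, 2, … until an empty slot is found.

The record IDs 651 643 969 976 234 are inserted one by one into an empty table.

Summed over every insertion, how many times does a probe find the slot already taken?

4

651 hashes to 0; slot 0 is free -> place at 0.
643 hashes to 3; slot 3 is free -> place at 3.
969 hashes to 5; slot 5 is free -> place at 5.
976 hashes to 5; 5 taken -> place at 6.
234 hashes to 5; 5,6,0 taken -> place at 1.
Table: [651, 234, —, 643, —, 969, 976]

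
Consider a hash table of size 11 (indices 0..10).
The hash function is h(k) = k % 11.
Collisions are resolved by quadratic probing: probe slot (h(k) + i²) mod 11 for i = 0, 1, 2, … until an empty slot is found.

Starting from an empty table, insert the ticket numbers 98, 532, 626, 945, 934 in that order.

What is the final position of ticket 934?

98: h=10 → slot 10
532: h=4 → slot 4
626: h=10, probe 10,0 → slot 0
945: h=10, probe 10,0,3 → slot 3
934: h=10, probe 10,0,3,8 → slot 8
Table: [626, -, -, 945, 532, -, -, -, 934, -, 98]

8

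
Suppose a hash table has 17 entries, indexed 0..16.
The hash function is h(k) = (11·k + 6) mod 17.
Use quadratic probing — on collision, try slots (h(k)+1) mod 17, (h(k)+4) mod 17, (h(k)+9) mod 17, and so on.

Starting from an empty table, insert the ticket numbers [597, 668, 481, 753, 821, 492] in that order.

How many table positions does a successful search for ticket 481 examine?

597 hashes to 11; slot 11 is free => place at 11.
668 hashes to 10; slot 10 is free => place at 10.
481 hashes to 10; 10,11 taken => place at 14.
753 hashes to 10; 10,11,14 taken => place at 2.
821 hashes to 10; 10,11,14,2 taken => place at 9.
492 hashes to 12; slot 12 is free => place at 12.
Table: [—, —, 753, —, —, —, —, —, —, 821, 668, 597, 492, —, 481, —, —]
Lookup 481: h=10, probe 10,11,14 → found at 14.

3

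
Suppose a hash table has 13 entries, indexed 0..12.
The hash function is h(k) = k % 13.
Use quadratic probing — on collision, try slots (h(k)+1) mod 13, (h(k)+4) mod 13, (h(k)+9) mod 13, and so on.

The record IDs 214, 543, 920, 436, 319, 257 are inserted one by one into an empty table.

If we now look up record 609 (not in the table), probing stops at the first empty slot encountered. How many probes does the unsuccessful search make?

2

Insert 214: h=6, slot 6 empty → index 6.
Insert 543: h=10, slot 10 empty → index 10.
Insert 920: h=10, slot 10 occupied → index 11.
Insert 436: h=7, slot 7 empty → index 7.
Insert 319: h=7, slot 7 occupied → index 8.
Insert 257: h=10, slots 10,11 occupied → index 1.
Table: [., 257, ., ., ., ., 214, 436, 319, ., 543, 920, .]
Lookup 609: h=11, probe 11,12 → slot 12 empty, not found.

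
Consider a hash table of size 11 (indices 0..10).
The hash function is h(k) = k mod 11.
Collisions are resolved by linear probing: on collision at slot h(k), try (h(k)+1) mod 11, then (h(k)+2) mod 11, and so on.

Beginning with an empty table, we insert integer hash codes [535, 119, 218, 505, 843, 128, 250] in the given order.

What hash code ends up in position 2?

535 hashes to 7; slot 7 is free → place at 7.
119 hashes to 9; slot 9 is free → place at 9.
218 hashes to 9; 9 taken → place at 10.
505 hashes to 10; 10 taken → place at 0.
843 hashes to 7; 7 taken → place at 8.
128 hashes to 7; 7,8,9,10,0 taken → place at 1.
250 hashes to 8; 8,9,10,0,1 taken → place at 2.
Table: [505, 128, 250, —, —, —, —, 535, 843, 119, 218]

250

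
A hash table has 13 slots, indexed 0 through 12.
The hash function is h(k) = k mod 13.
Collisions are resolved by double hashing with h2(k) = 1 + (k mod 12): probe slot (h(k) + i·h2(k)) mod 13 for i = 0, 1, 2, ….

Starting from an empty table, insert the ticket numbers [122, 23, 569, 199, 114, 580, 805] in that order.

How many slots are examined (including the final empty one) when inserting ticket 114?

3

122: h=5 → slot 5
23: h=10 → slot 10
569: h=10, h2=6, probe 10,3 → slot 3
199: h=4 → slot 4
114: h=10, h2=7, probe 10,4,11 → slot 11
580: h=8 → slot 8
805: h=12 → slot 12
Table: [—, —, —, 569, 199, 122, —, —, 580, —, 23, 114, 805]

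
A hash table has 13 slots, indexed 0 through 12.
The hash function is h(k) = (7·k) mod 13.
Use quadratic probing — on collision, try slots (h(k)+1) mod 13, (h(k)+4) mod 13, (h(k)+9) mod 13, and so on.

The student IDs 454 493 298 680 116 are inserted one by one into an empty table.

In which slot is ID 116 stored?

9

Insert 454: h=6, slot 6 empty → index 6.
Insert 493: h=6, slot 6 occupied → index 7.
Insert 298: h=6, slots 6,7 occupied → index 10.
Insert 680: h=2, slot 2 empty → index 2.
Insert 116: h=6, slots 6,7,10,2 occupied → index 9.
Table: [—, —, 680, —, —, —, 454, 493, —, 116, 298, —, —]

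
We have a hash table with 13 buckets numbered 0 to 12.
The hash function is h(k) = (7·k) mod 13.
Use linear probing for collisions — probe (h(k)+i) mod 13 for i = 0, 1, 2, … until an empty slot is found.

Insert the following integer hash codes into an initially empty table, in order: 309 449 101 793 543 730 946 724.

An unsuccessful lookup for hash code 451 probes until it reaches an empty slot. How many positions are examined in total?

309: h=5 -> slot 5
449: h=10 -> slot 10
101: h=5, probe 5,6 -> slot 6
793: h=0 -> slot 0
543: h=5, probe 5,6,7 -> slot 7
730: h=1 -> slot 1
946: h=5, probe 5,6,7,8 -> slot 8
724: h=11 -> slot 11
Table: [793, 730, _, _, _, 309, 101, 543, 946, _, 449, 724, _]
Lookup 451: h=11, probe 11,12 → slot 12 empty, not found.

2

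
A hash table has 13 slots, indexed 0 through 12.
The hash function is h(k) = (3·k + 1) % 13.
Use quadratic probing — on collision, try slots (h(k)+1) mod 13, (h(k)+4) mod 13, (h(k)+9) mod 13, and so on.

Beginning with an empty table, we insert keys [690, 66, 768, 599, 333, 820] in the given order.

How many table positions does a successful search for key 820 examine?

Insert 690: h=4, slot 4 empty → index 4.
Insert 66: h=4, slot 4 occupied → index 5.
Insert 768: h=4, slots 4,5 occupied → index 8.
Insert 599: h=4, slots 4,5,8 occupied → index 0.
Insert 333: h=12, slot 12 empty → index 12.
Insert 820: h=4, slots 4,5,8,0 occupied → index 7.
Table: [599, ∅, ∅, ∅, 690, 66, ∅, 820, 768, ∅, ∅, ∅, 333]
Lookup 820: h=4, probe 4,5,8,0,7 → found at 7.

5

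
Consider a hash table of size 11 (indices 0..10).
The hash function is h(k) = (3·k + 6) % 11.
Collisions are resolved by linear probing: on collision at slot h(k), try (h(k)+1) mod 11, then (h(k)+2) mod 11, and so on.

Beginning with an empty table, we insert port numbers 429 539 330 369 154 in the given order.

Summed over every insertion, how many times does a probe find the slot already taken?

Insert 429: h=6, slot 6 empty -> index 6.
Insert 539: h=6, slot 6 occupied -> index 7.
Insert 330: h=6, slots 6,7 occupied -> index 8.
Insert 369: h=2, slot 2 empty -> index 2.
Insert 154: h=6, slots 6,7,8 occupied -> index 9.
Table: [., ., 369, ., ., ., 429, 539, 330, 154, .]

6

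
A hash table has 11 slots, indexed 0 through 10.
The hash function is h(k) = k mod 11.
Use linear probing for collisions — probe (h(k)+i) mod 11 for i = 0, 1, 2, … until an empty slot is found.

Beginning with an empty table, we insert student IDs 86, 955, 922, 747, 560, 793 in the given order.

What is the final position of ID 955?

86: h=9 -> slot 9
955: h=9, probe 9,10 -> slot 10
922: h=9, probe 9,10,0 -> slot 0
747: h=10, probe 10,0,1 -> slot 1
560: h=10, probe 10,0,1,2 -> slot 2
793: h=1, probe 1,2,3 -> slot 3
Table: [922, 747, 560, 793, ., ., ., ., ., 86, 955]

10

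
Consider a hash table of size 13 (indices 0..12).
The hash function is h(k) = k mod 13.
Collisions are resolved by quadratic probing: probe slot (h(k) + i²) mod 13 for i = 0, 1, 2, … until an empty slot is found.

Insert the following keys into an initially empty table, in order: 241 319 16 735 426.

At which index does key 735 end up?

241 hashes to 7; slot 7 is free => place at 7.
319 hashes to 7; 7 taken => place at 8.
16 hashes to 3; slot 3 is free => place at 3.
735 hashes to 7; 7,8 taken => place at 11.
426 hashes to 10; slot 10 is free => place at 10.
Table: [∅, ∅, ∅, 16, ∅, ∅, ∅, 241, 319, ∅, 426, 735, ∅]

11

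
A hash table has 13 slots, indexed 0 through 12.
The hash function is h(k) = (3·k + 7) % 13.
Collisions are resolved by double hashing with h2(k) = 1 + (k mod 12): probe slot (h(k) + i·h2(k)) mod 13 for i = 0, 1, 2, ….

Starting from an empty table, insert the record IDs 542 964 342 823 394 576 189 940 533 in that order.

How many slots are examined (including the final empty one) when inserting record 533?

4

542 hashes to 8; slot 8 is free => place at 8.
964 hashes to 0; slot 0 is free => place at 0.
342 hashes to 6; slot 6 is free => place at 6.
823 hashes to 6, h2=8; 6 taken => place at 1.
394 hashes to 6, h2=11; 6 taken => place at 4.
576 hashes to 6, h2=1; 6 taken => place at 7.
189 hashes to 2; slot 2 is free => place at 2.
940 hashes to 6, h2=5; 6 taken => place at 11.
533 hashes to 7, h2=6; 7,0,6 taken => place at 12.
Table: [964, 823, 189, ., 394, ., 342, 576, 542, ., ., 940, 533]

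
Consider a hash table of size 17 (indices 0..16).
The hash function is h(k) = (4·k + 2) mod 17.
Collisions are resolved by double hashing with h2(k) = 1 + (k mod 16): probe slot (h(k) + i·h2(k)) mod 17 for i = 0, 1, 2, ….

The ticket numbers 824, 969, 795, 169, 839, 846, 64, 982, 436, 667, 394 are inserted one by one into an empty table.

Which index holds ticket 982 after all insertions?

824 hashes to 0; slot 0 is free -> place at 0.
969 hashes to 2; slot 2 is free -> place at 2.
795 hashes to 3; slot 3 is free -> place at 3.
169 hashes to 15; slot 15 is free -> place at 15.
839 hashes to 9; slot 9 is free -> place at 9.
846 hashes to 3, h2=15; 3 taken -> place at 1.
64 hashes to 3, h2=1; 3 taken -> place at 4.
982 hashes to 3, h2=7; 3 taken -> place at 10.
436 hashes to 12; slot 12 is free -> place at 12.
667 hashes to 1, h2=12; 1 taken -> place at 13.
394 hashes to 14; slot 14 is free -> place at 14.
Table: [824, 846, 969, 795, 64, -, -, -, -, 839, 982, -, 436, 667, 394, 169, -]

10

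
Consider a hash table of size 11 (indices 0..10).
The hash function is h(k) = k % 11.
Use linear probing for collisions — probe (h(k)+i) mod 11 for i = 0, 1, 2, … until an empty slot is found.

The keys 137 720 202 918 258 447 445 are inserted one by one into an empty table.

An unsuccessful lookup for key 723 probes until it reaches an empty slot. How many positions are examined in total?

4

137: h=5 → slot 5
720: h=5, probe 5,6 → slot 6
202: h=4 → slot 4
918: h=5, probe 5,6,7 → slot 7
258: h=5, probe 5,6,7,8 → slot 8
447: h=7, probe 7,8,9 → slot 9
445: h=5, probe 5,6,7,8,9,10 → slot 10
Table: [., ., ., ., 202, 137, 720, 918, 258, 447, 445]
Lookup 723: h=8, probe 8,9,10,0 → slot 0 empty, not found.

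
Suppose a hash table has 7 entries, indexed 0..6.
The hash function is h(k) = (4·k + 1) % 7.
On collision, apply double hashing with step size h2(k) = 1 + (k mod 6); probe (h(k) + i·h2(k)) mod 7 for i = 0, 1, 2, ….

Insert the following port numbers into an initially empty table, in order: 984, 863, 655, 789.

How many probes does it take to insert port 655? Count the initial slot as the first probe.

2

984: h=3 => slot 3
863: h=2 => slot 2
655: h=3, h2=2, probe 3,5 => slot 5
789: h=0 => slot 0
Table: [789, -, 863, 984, -, 655, -]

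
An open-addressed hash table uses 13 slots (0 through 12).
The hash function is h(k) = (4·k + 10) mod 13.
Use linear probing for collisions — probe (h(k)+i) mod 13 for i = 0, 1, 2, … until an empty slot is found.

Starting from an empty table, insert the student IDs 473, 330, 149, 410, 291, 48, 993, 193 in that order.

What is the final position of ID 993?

473: h=4 -> slot 4
330: h=4, probe 4,5 -> slot 5
149: h=8 -> slot 8
410: h=12 -> slot 12
291: h=4, probe 4,5,6 -> slot 6
48: h=7 -> slot 7
993: h=4, probe 4,5,6,7,8,9 -> slot 9
193: h=2 -> slot 2
Table: [—, —, 193, —, 473, 330, 291, 48, 149, 993, —, —, 410]

9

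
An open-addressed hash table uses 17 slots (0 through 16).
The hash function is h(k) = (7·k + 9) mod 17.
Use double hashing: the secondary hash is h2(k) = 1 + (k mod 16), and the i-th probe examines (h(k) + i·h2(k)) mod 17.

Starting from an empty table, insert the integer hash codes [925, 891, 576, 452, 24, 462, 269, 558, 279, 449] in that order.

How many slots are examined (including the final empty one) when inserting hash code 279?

925: h=7 -> slot 7
891: h=7, h2=12, probe 7,2 -> slot 2
576: h=12 -> slot 12
452: h=11 -> slot 11
24: h=7, h2=9, probe 7,16 -> slot 16
462: h=13 -> slot 13
269: h=5 -> slot 5
558: h=5, h2=15, probe 5,3 -> slot 3
279: h=7, h2=8, probe 7,15 -> slot 15
449: h=7, h2=2, probe 7,9 -> slot 9
Table: [_, _, 891, 558, _, 269, _, 925, _, 449, _, 452, 576, 462, _, 279, 24]

2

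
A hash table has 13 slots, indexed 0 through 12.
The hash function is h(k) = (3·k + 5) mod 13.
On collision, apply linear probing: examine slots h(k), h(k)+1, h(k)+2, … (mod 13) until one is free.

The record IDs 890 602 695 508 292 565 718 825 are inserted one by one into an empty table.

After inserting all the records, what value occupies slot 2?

825

Insert 890: h=10, slot 10 empty -> index 10.
Insert 602: h=4, slot 4 empty -> index 4.
Insert 695: h=10, slot 10 occupied -> index 11.
Insert 508: h=8, slot 8 empty -> index 8.
Insert 292: h=10, slots 10,11 occupied -> index 12.
Insert 565: h=10, slots 10,11,12 occupied -> index 0.
Insert 718: h=1, slot 1 empty -> index 1.
Insert 825: h=10, slots 10,11,12,0,1 occupied -> index 2.
Table: [565, 718, 825, -, 602, -, -, -, 508, -, 890, 695, 292]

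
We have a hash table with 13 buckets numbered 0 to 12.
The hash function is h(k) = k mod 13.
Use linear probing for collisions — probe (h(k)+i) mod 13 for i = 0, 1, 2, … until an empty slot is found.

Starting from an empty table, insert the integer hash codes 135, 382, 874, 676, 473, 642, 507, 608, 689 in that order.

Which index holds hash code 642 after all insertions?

8

135: h=5 => slot 5
382: h=5, probe 5,6 => slot 6
874: h=3 => slot 3
676: h=0 => slot 0
473: h=5, probe 5,6,7 => slot 7
642: h=5, probe 5,6,7,8 => slot 8
507: h=0, probe 0,1 => slot 1
608: h=10 => slot 10
689: h=0, probe 0,1,2 => slot 2
Table: [676, 507, 689, 874, ∅, 135, 382, 473, 642, ∅, 608, ∅, ∅]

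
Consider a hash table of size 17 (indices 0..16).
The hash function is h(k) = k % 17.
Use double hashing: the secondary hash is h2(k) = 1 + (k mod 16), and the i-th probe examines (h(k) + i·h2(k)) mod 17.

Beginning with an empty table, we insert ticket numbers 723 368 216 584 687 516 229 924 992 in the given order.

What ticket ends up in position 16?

516

Insert 723: h=9, slot 9 empty → index 9.
Insert 368: h=11, slot 11 empty → index 11.
Insert 216: h=12, slot 12 empty → index 12.
Insert 584: h=6, slot 6 empty → index 6.
Insert 687: h=7, slot 7 empty → index 7.
Insert 516: h=6, h2=5, slots 6,11 occupied → index 16.
Insert 229: h=8, slot 8 empty → index 8.
Insert 924: h=6, h2=13, slot 6 occupied → index 2.
Insert 992: h=6, h2=1, slots 6,7,8,9 occupied → index 10.
Table: [—, —, 924, —, —, —, 584, 687, 229, 723, 992, 368, 216, —, —, —, 516]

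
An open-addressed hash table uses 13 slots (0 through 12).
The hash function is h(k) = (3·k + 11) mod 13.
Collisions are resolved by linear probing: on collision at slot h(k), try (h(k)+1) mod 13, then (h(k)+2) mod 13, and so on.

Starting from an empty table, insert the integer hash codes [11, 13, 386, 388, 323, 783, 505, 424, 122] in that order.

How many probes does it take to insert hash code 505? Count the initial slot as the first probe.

5

11 hashes to 5; slot 5 is free => place at 5.
13 hashes to 11; slot 11 is free => place at 11.
386 hashes to 12; slot 12 is free => place at 12.
388 hashes to 5; 5 taken => place at 6.
323 hashes to 5; 5,6 taken => place at 7.
783 hashes to 7; 7 taken => place at 8.
505 hashes to 5; 5,6,7,8 taken => place at 9.
424 hashes to 9; 9 taken => place at 10.
122 hashes to 0; slot 0 is free => place at 0.
Table: [122, ∅, ∅, ∅, ∅, 11, 388, 323, 783, 505, 424, 13, 386]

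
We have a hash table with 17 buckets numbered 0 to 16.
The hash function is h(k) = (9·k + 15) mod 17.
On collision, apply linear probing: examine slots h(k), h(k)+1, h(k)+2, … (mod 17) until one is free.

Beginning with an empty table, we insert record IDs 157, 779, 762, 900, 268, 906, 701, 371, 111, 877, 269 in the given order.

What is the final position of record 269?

Insert 157: h=0, slot 0 empty → index 0.
Insert 779: h=5, slot 5 empty → index 5.
Insert 762: h=5, slot 5 occupied → index 6.
Insert 900: h=6, slot 6 occupied → index 7.
Insert 268: h=13, slot 13 empty → index 13.
Insert 906: h=9, slot 9 empty → index 9.
Insert 701: h=0, slot 0 occupied → index 1.
Insert 371: h=5, slots 5,6,7 occupied → index 8.
Insert 111: h=11, slot 11 empty → index 11.
Insert 877: h=3, slot 3 empty → index 3.
Insert 269: h=5, slots 5,6,7,8,9 occupied → index 10.
Table: [157, 701, ., 877, ., 779, 762, 900, 371, 906, 269, 111, ., 268, ., ., .]

10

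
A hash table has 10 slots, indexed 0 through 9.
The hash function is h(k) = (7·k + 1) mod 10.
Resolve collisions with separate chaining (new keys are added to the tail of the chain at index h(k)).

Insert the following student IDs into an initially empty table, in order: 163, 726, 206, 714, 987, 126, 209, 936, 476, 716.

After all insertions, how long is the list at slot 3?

163 → bucket 2
726 → bucket 3
206 → bucket 3 (collision)
714 → bucket 9
987 → bucket 0
126 → bucket 3 (collision)
209 → bucket 4
936 → bucket 3 (collision)
476 → bucket 3 (collision)
716 → bucket 3 (collision)
Final buckets:
0: 987
1: -
2: 163
3: 726 -> 206 -> 126 -> 936 -> 476 -> 716
4: 209
5: -
6: -
7: -
8: -
9: 714

6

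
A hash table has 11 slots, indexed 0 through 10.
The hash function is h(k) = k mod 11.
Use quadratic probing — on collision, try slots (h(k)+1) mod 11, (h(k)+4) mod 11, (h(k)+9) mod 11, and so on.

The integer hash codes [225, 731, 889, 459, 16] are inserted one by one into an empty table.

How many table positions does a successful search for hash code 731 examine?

2

Insert 225: h=5, slot 5 empty -> index 5.
Insert 731: h=5, slot 5 occupied -> index 6.
Insert 889: h=9, slot 9 empty -> index 9.
Insert 459: h=8, slot 8 empty -> index 8.
Insert 16: h=5, slots 5,6,9 occupied -> index 3.
Table: [∅, ∅, ∅, 16, ∅, 225, 731, ∅, 459, 889, ∅]
Lookup 731: h=5, probe 5,6 → found at 6.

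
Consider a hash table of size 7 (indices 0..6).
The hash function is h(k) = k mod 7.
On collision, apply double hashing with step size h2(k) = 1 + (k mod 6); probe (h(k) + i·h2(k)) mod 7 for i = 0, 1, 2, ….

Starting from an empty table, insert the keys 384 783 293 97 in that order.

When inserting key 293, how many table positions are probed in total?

2

384 hashes to 6; slot 6 is free -> place at 6.
783 hashes to 6, h2=4; 6 taken -> place at 3.
293 hashes to 6, h2=6; 6 taken -> place at 5.
97 hashes to 6, h2=2; 6 taken -> place at 1.
Table: [-, 97, -, 783, -, 293, 384]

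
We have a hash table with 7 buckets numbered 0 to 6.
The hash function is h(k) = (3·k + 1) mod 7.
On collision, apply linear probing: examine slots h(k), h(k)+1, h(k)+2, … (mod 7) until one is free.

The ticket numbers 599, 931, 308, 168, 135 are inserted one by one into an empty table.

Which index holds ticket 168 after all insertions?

599 hashes to 6; slot 6 is free -> place at 6.
931 hashes to 1; slot 1 is free -> place at 1.
308 hashes to 1; 1 taken -> place at 2.
168 hashes to 1; 1,2 taken -> place at 3.
135 hashes to 0; slot 0 is free -> place at 0.
Table: [135, 931, 308, 168, —, —, 599]

3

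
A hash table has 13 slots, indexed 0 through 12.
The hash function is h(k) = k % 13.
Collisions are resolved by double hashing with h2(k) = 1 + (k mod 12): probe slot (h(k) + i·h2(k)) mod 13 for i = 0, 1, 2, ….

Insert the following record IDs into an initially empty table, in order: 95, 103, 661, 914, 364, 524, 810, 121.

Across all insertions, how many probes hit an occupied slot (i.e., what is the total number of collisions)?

6

Insert 95: h=4, slot 4 empty → index 4.
Insert 103: h=12, slot 12 empty → index 12.
Insert 661: h=11, slot 11 empty → index 11.
Insert 914: h=4, h2=3, slot 4 occupied → index 7.
Insert 364: h=0, slot 0 empty → index 0.
Insert 524: h=4, h2=9, slots 4,0 occupied → index 9.
Insert 810: h=4, h2=7, slots 4,11 occupied → index 5.
Insert 121: h=4, h2=2, slot 4 occupied → index 6.
Table: [364, -, -, -, 95, 810, 121, 914, -, 524, -, 661, 103]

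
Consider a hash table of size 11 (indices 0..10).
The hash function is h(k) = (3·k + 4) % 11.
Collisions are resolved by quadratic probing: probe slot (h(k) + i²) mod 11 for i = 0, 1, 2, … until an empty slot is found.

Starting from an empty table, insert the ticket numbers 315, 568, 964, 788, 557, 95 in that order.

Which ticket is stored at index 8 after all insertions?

557

Insert 315: h=3, slot 3 empty -> index 3.
Insert 568: h=3, slot 3 occupied -> index 4.
Insert 964: h=3, slots 3,4 occupied -> index 7.
Insert 788: h=3, slots 3,4,7 occupied -> index 1.
Insert 557: h=3, slots 3,4,7,1 occupied -> index 8.
Insert 95: h=3, slots 3,4,7,1,8 occupied -> index 6.
Table: [—, 788, —, 315, 568, —, 95, 964, 557, —, —]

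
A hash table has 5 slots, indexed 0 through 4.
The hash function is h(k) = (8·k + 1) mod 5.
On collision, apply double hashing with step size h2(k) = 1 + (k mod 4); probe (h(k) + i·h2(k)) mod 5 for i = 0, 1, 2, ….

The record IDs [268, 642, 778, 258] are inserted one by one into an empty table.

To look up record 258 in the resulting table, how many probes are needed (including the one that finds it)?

268: h=0 → slot 0
642: h=2 → slot 2
778: h=0, h2=3, probe 0,3 → slot 3
258: h=0, h2=3, probe 0,3,1 → slot 1
Table: [268, 258, 642, 778, -]
Lookup 258: h=0, h2=3, probe 0,3,1 → found at 1.

3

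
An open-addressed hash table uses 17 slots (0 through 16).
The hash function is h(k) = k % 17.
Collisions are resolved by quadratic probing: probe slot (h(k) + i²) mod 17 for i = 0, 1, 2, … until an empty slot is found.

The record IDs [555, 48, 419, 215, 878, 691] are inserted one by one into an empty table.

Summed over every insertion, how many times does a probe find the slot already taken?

10

555: h=11 → slot 11
48: h=14 → slot 14
419: h=11, probe 11,12 → slot 12
215: h=11, probe 11,12,15 → slot 15
878: h=11, probe 11,12,15,3 → slot 3
691: h=11, probe 11,12,15,3,10 → slot 10
Table: [-, -, -, 878, -, -, -, -, -, -, 691, 555, 419, -, 48, 215, -]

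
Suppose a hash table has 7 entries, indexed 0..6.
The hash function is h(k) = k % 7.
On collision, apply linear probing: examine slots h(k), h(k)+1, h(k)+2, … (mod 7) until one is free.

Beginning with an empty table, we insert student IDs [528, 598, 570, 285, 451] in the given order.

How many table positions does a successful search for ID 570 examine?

3

528 hashes to 3; slot 3 is free => place at 3.
598 hashes to 3; 3 taken => place at 4.
570 hashes to 3; 3,4 taken => place at 5.
285 hashes to 5; 5 taken => place at 6.
451 hashes to 3; 3,4,5,6 taken => place at 0.
Table: [451, —, —, 528, 598, 570, 285]
Lookup 570: h=3, probe 3,4,5 → found at 5.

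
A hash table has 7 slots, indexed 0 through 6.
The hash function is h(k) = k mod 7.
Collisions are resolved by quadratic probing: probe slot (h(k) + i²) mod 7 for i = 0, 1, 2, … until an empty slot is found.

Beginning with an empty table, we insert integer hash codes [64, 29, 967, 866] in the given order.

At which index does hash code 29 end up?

2

64: h=1 -> slot 1
29: h=1, probe 1,2 -> slot 2
967: h=1, probe 1,2,5 -> slot 5
866: h=5, probe 5,6 -> slot 6
Table: [_, 64, 29, _, _, 967, 866]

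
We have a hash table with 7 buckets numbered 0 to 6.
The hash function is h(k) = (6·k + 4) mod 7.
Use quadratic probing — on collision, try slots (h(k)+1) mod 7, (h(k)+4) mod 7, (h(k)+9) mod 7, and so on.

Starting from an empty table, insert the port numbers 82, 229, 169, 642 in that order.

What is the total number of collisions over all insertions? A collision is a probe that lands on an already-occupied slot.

4

Insert 82: h=6, slot 6 empty -> index 6.
Insert 229: h=6, slot 6 occupied -> index 0.
Insert 169: h=3, slot 3 empty -> index 3.
Insert 642: h=6, slots 6,0,3 occupied -> index 1.
Table: [229, 642, —, 169, —, —, 82]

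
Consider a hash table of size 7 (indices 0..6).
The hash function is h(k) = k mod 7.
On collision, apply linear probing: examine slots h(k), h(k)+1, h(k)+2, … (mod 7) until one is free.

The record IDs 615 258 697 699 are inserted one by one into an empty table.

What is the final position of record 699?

615 hashes to 6; slot 6 is free => place at 6.
258 hashes to 6; 6 taken => place at 0.
697 hashes to 4; slot 4 is free => place at 4.
699 hashes to 6; 6,0 taken => place at 1.
Table: [258, 699, ., ., 697, ., 615]

1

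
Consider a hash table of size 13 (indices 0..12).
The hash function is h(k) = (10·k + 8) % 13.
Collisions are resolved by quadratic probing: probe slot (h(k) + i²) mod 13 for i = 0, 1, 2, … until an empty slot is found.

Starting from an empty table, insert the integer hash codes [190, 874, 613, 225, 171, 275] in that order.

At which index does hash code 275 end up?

6

190: h=10 -> slot 10
874: h=12 -> slot 12
613: h=2 -> slot 2
225: h=9 -> slot 9
171: h=2, probe 2,3 -> slot 3
275: h=2, probe 2,3,6 -> slot 6
Table: [-, -, 613, 171, -, -, 275, -, -, 225, 190, -, 874]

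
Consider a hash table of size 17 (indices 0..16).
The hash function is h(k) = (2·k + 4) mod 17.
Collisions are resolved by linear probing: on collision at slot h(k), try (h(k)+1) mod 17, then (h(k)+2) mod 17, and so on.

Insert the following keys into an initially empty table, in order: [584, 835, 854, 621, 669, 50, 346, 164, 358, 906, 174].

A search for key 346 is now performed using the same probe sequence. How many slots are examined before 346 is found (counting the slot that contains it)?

584: h=16 => slot 16
835: h=8 => slot 8
854: h=12 => slot 12
621: h=5 => slot 5
669: h=16, probe 16,0 => slot 0
50: h=2 => slot 2
346: h=16, probe 16,0,1 => slot 1
164: h=9 => slot 9
358: h=6 => slot 6
906: h=14 => slot 14
174: h=12, probe 12,13 => slot 13
Table: [669, 346, 50, _, _, 621, 358, _, 835, 164, _, _, 854, 174, 906, _, 584]
Lookup 346: h=16, probe 16,0,1 → found at 1.

3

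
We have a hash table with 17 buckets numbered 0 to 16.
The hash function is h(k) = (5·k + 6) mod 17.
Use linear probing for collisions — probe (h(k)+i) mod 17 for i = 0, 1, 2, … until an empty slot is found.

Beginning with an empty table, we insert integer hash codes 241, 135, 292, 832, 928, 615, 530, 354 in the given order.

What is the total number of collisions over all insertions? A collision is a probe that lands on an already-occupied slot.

241 hashes to 4; slot 4 is free => place at 4.
135 hashes to 1; slot 1 is free => place at 1.
292 hashes to 4; 4 taken => place at 5.
832 hashes to 1; 1 taken => place at 2.
928 hashes to 5; 5 taken => place at 6.
615 hashes to 4; 4,5,6 taken => place at 7.
530 hashes to 4; 4,5,6,7 taken => place at 8.
354 hashes to 8; 8 taken => place at 9.
Table: [—, 135, 832, —, 241, 292, 928, 615, 530, 354, —, —, —, —, —, —, —]

11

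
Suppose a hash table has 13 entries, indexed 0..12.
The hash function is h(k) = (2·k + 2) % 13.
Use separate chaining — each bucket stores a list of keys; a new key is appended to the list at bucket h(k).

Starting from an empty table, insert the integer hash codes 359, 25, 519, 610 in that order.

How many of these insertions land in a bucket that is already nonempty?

359 → bucket 5
25 → bucket 0
519 → bucket 0 (collision)
610 → bucket 0 (collision)
Final buckets:
0: 25 -> 519 -> 610
1: —
2: —
3: —
4: —
5: 359
6: —
7: —
8: —
9: —
10: —
11: —
12: —

2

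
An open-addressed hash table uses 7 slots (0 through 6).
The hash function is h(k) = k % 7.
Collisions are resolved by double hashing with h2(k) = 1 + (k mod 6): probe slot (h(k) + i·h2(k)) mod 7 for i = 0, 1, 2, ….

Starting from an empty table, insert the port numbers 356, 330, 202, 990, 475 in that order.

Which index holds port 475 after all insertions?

356 hashes to 6; slot 6 is free -> place at 6.
330 hashes to 1; slot 1 is free -> place at 1.
202 hashes to 6, h2=5; 6 taken -> place at 4.
990 hashes to 3; slot 3 is free -> place at 3.
475 hashes to 6, h2=2; 6,1,3 taken -> place at 5.
Table: [-, 330, -, 990, 202, 475, 356]

5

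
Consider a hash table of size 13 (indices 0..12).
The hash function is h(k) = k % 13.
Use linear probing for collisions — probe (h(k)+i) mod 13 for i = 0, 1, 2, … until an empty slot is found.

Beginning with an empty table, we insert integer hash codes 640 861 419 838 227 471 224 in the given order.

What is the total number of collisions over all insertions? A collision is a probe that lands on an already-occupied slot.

15

Insert 640: h=3, slot 3 empty -> index 3.
Insert 861: h=3, slot 3 occupied -> index 4.
Insert 419: h=3, slots 3,4 occupied -> index 5.
Insert 838: h=6, slot 6 empty -> index 6.
Insert 227: h=6, slot 6 occupied -> index 7.
Insert 471: h=3, slots 3,4,5,6,7 occupied -> index 8.
Insert 224: h=3, slots 3,4,5,6,7,8 occupied -> index 9.
Table: [-, -, -, 640, 861, 419, 838, 227, 471, 224, -, -, -]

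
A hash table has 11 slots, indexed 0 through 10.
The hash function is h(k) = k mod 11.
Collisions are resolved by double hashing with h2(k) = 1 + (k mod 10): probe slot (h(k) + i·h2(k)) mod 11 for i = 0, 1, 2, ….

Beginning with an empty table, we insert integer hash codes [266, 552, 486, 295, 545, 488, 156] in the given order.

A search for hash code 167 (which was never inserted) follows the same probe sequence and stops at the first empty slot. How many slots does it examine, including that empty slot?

266 hashes to 2; slot 2 is free => place at 2.
552 hashes to 2, h2=3; 2 taken => place at 5.
486 hashes to 2, h2=7; 2 taken => place at 9.
295 hashes to 9, h2=6; 9 taken => place at 4.
545 hashes to 6; slot 6 is free => place at 6.
488 hashes to 4, h2=9; 4,2 taken => place at 0.
156 hashes to 2, h2=7; 2,9,5 taken => place at 1.
Table: [488, 156, 266, _, 295, 552, 545, _, _, 486, _]
Lookup 167: h=2, h2=8, probe 2,10 → slot 10 empty, not found.

2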